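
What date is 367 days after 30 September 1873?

2 October 1874

Count 367 days after September 30, 1873:
September 1873: 30 − 30 = 0 days remain.
Then 12 full months totalling 365 days.
October 1–2, 1874: 2 days.
Total: 0 + 365 + 2 = 367 days.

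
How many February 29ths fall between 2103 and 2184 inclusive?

21

Years divisible by 4: 2104, 2108, …, 2184 — 21 in all.
No century exceptions apply. Count: 21.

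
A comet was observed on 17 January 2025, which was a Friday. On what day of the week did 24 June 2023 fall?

Saturday

Count forward from the earlier date (June 24, 2023) to the later (January 17, 2025):
June 2023: 30 − 24 = 6 days remain.
Then 18 full months totalling 550 days.
January 1–17, 2025: 17 days.
Total: 6 + 550 + 17 = 573 days.
573 mod 7 = 6, so 6 days before Friday is Saturday.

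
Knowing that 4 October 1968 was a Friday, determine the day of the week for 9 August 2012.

Day-of-year of October 4, 1968: 278.
Day-of-year of August 9, 2012: 222.
1968 has 366 days, so 366 − 278 = 88 days remain in 1968.
Full years 1969–2011: 33 common + 10 leap = 33×365 + 10×366 = 15705 days.
Total: 88 + 15705 + 222 = 16015 days.
16015 mod 7 = 6, so 6 days after Friday is Thursday.

Thursday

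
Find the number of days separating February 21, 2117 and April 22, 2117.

60

February 2117: 28 − 21 = 7 days remain (2117 is not a leap year, so February has 28 days).
Then March (31): 31 days.
April 1–22, 2117: 22 days.
Total: 7 + 31 + 22 = 60 days.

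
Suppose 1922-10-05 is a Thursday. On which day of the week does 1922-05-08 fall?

Monday

Count forward from the earlier date (May 8, 1922) to the later (October 5, 1922):
May 1922: 31 − 8 = 23 days remain.
Then June (30), July (31), August (31), September (30): 30 + 31 + 31 + 30 = 122 days.
October 1–5, 1922: 5 days.
Total: 23 + 122 + 5 = 150 days.
150 mod 7 = 3, so 3 days before Thursday is Monday.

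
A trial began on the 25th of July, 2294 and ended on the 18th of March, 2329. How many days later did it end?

12654

Day-of-year of July 25, 2294: 206.
Day-of-year of March 18, 2329: 77.
2294 has 365 days, so 365 − 206 = 159 days remain in 2294.
Full years 2295–2328: 26 common + 8 leap = 26×365 + 8×366 = 12418 days.
Total: 159 + 12418 + 77 = 12654 days.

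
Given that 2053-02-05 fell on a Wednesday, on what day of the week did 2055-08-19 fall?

Day-of-year of February 5, 2053: 36.
Day-of-year of August 19, 2055: 231.
2053 has 365 days, so 365 − 36 = 329 days remain in 2053.
Full years: 2054: 365. Sum = 365.
Total: 329 + 365 + 231 = 925 days.
925 mod 7 = 1, so 1 day after Wednesday is Thursday.

Thursday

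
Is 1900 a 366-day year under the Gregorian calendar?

1900 is not a leap year (divisible by 100 but not 400).

No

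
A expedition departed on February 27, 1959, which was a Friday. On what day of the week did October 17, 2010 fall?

Sunday

Day-of-year of February 27, 1959: 58.
Day-of-year of October 17, 2010: 290.
1959 has 365 days, so 365 − 58 = 307 days remain in 1959.
Full years 1960–2009: 37 common + 13 leap = 37×365 + 13×366 = 18263 days.
Total: 307 + 18263 + 290 = 18860 days.
18860 mod 7 = 2, so 2 days after Friday is Sunday.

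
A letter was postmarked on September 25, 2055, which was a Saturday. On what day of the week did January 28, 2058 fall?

September 25, 2055 → September 25, 2056: 366 days (2056 is a leap year).
September 25, 2056 → September 25, 2057: 365 days.
September 2057: 30 − 25 = 5 days remain.
Then October (31), November (30), December (31): 31 + 30 + 31 = 92 days.
January 1–28, 2058: 28 days.
Residual: 125 days.
Total: 856 days.
856 mod 7 = 2, so 2 days after Saturday is Monday.

Monday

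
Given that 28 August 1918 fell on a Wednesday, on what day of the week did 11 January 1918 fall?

Count forward from the earlier date (January 11, 1918) to the later (August 28, 1918):
January 1918: 31 − 11 = 20 days remain.
Then February 1918 (28), March (31), April (30), May (31), June (30), July (31): 28 + 31 + 30 + 31 + 30 + 31 = 181 days.
August 1–28, 1918: 28 days.
Total: 20 + 181 + 28 = 229 days.
229 mod 7 = 5, so 5 days before Wednesday is Friday.

Friday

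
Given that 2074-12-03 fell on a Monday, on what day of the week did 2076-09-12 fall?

Saturday

December 2074: 31 − 3 = 28 days remain.
Then 20 full months totalling 609 days.
September 1–12, 2076: 12 days.
Total: 28 + 609 + 12 = 649 days.
649 mod 7 = 5, so 5 days after Monday is Saturday.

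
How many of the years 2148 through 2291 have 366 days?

35

Years divisible by 4: 2148, 2152, …, 2288 — 36 in all.
Of these, 2200 is divisible by 100 but not 400, so not leap.
Leap years: 36 − 1 = 35.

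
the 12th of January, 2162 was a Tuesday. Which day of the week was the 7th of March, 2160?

Friday

Count forward from the earlier date (March 7, 2160) to the later (January 12, 2162):
March 2160: 31 − 7 = 24 days remain.
Then 21 full months totalling 640 days.
January 1–12, 2162: 12 days.
Total: 24 + 640 + 12 = 676 days.
676 mod 7 = 4, so 4 days before Tuesday is Friday.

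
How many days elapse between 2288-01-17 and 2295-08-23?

Day-of-year of January 17, 2288: 17.
Day-of-year of August 23, 2295: 235.
2288 has 366 days, so 366 − 17 = 349 days remain in 2288.
Full years: 2289: 365; 2290: 365; 2291: 365; 2292: 366; 2293: 365; 2294: 365. Sum = 2191.
Total: 349 + 2191 + 235 = 2775 days.

2775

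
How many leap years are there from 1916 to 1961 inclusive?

12

Years divisible by 4 in [1916, 1961]: 1916, 1920, 1924, 1928, 1932, 1936, 1940, 1944, 1948, 1952, 1956, 1960.
No century exceptions apply. Count: 12.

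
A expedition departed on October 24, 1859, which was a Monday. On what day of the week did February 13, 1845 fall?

Thursday

Count forward from the earlier date (February 13, 1845) to the later (October 24, 1859):
From February 13, 1845 to February 13, 1859: 14 years, of which 3 contain a Feb 29 — 11×365 + 3×366 = 5113 days.
February 1859: 28 − 13 = 15 days remain (1859 is not a leap year, so February has 28 days).
Then March (31), April (30), May (31), June (30), July (31), August (31), September (30): 31 + 30 + 31 + 30 + 31 + 31 + 30 = 214 days.
October 1–24, 1859: 24 days.
Residual: 253 days.
Total: 5366 days.
5366 mod 7 = 4, so 4 days before Monday is Thursday.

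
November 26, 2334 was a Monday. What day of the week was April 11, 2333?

Tuesday

Count forward from the earlier date (April 11, 2333) to the later (November 26, 2334):
April 11, 2333 → April 11, 2334: 365 days.
April 2334: 30 − 11 = 19 days remain.
Then May (31), June (30), July (31), August (31), September (30), October (31): 31 + 30 + 31 + 31 + 30 + 31 = 184 days.
November 1–26, 2334: 26 days.
Residual: 229 days.
Total: 594 days.
594 mod 7 = 6, so 6 days before Monday is Tuesday.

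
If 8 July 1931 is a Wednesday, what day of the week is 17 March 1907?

Sunday

Count forward from the earlier date (March 17, 1907) to the later (July 8, 1931):
Day-of-year of March 17, 1907: 76.
Day-of-year of July 8, 1931: 189.
1907 has 365 days, so 365 − 76 = 289 days remain in 1907.
Full years 1908–1930: 17 common + 6 leap = 17×365 + 6×366 = 8401 days.
Total: 289 + 8401 + 189 = 8879 days.
8879 mod 7 = 3, so 3 days before Wednesday is Sunday.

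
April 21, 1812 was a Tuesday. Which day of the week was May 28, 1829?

From April 21, 1812 to April 21, 1829: 17 years, of which 4 contain a Feb 29 — 13×365 + 4×366 = 6209 days.
April 1829: 30 − 21 = 9 days remain.
May 1–28, 1829: 28 days.
Residual: 37 days.
Total: 6246 days.
6246 mod 7 = 2, so 2 days after Tuesday is Thursday.

Thursday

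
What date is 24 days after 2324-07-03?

2324-07-27

Count 24 days after July 3, 2324:
Within July 2324: 27 − 3 = 24 days.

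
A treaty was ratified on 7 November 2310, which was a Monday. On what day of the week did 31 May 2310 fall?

Count forward from the earlier date (May 31, 2310) to the later (November 7, 2310):
May 2310: 31 − 31 = 0 days remain.
Then June (30), July (31), August (31), September (30), October (31): 30 + 31 + 31 + 30 + 31 = 153 days.
November 1–7, 2310: 7 days.
Total: 0 + 153 + 7 = 160 days.
160 mod 7 = 6, so 6 days before Monday is Tuesday.

Tuesday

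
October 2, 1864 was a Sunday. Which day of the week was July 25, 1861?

Count forward from the earlier date (July 25, 1861) to the later (October 2, 1864):
Day-of-year of July 25, 1861: 206.
Day-of-year of October 2, 1864: 276.
1861 has 365 days, so 365 − 206 = 159 days remain in 1861.
Full years: 1862: 365; 1863: 365. Sum = 730.
Total: 159 + 730 + 276 = 1165 days.
1165 mod 7 = 3, so 3 days before Sunday is Thursday.

Thursday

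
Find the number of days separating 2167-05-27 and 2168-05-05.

May 2167: 31 − 27 = 4 days remain.
Then 11 full months totalling 335 days.
May 1–5, 2168: 5 days.
Total: 4 + 335 + 5 = 344 days.

344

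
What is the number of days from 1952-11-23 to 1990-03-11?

From November 23, 1952 to November 23, 1989: 37 years, of which 9 contain a Feb 29 — 28×365 + 9×366 = 13514 days.
November 1989: 30 − 23 = 7 days remain.
Then December (31), January (31), February 1990 (28): 31 + 31 + 28 = 90 days.
March 1–11, 1990: 11 days.
Residual: 108 days.
Total: 13622 days.

13622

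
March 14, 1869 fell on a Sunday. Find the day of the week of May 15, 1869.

March 1869: 31 − 14 = 17 days remain.
Then April (30): 30 days.
May 1–15, 1869: 15 days.
Total: 17 + 30 + 15 = 62 days.
62 mod 7 = 6, so 6 days after Sunday is Saturday.

Saturday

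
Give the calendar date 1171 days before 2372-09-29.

2369-07-16

Count 1171 days before September 29, 2372:
Day-of-year of July 16, 2369: 197.
Day-of-year of September 29, 2372: 273.
2369 has 365 days, so 365 − 197 = 168 days remain in 2369.
Full years: 2370: 365; 2371: 365. Sum = 730.
Total: 168 + 730 + 273 = 1171 days.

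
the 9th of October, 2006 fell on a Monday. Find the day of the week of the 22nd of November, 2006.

October 2006: 31 − 9 = 22 days remain.
November 1–22, 2006: 22 days.
Total: 22 + 22 = 44 days.
44 mod 7 = 2, so 2 days after Monday is Wednesday.

Wednesday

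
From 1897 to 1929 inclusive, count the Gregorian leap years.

7

Years divisible by 4 in [1897, 1929]: 1900, 1904, 1908, 1912, 1916, 1920, 1924, 1928.
Of these, 1900 is divisible by 100 but not 400, so not leap.
Leap years: 8 − 1 = 7.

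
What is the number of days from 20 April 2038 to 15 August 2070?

Day-of-year of April 20, 2038: 110.
Day-of-year of August 15, 2070: 227.
2038 has 365 days, so 365 − 110 = 255 days remain in 2038.
Full years 2039–2069: 23 common + 8 leap = 23×365 + 8×366 = 11323 days.
Total: 255 + 11323 + 227 = 11805 days.

11805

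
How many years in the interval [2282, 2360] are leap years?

Years divisible by 4: 2284, 2288, …, 2360 — 20 in all.
Of these, 2300 is divisible by 100 but not 400, so not leap.
Leap years: 20 − 1 = 19.

19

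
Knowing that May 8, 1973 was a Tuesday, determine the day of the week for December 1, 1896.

Tuesday

Count forward from the earlier date (December 1, 1896) to the later (May 8, 1973):
From December 1, 1896 to December 1, 1972: 76 years, of which 18 contain a Feb 29 — 58×365 + 18×366 = 27758 days.
(1900 is not a leap year (divisible by 100 but not 400).)
December 1972: 31 − 1 = 30 days remain.
Then January (31), February 1973 (28), March (31), April (30): 31 + 28 + 31 + 30 = 120 days.
May 1–8, 1973: 8 days.
Residual: 158 days.
Total: 27916 days.
27916 is a multiple of 7, so December 1, 1896 falls on the same weekday: Tuesday.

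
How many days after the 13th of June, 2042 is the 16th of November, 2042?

156

June 2042: 30 − 13 = 17 days remain.
Then July (31), August (31), September (30), October (31): 31 + 31 + 30 + 31 = 123 days.
November 1–16, 2042: 16 days.
Total: 17 + 123 + 16 = 156 days.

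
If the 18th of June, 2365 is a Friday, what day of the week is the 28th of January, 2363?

Count forward from the earlier date (January 28, 2363) to the later (June 18, 2365):
January 28, 2363 → January 28, 2364: 365 days.
January 28, 2364 → January 28, 2365: 366 days (2364 is a leap year).
January 2365: 31 − 28 = 3 days remain.
Then February 2365 (28), March (31), April (30), May (31): 28 + 31 + 30 + 31 = 120 days.
June 1–18, 2365: 18 days.
Residual: 141 days.
Total: 872 days.
872 mod 7 = 4, so 4 days before Friday is Monday.

Monday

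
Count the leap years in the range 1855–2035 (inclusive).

44

Years divisible by 4: 1856, 1860, …, 2032 — 45 in all.
Of these, 1900 is divisible by 100 but not 400, so not leap.
2000 is divisible by 400, so still leap.
Leap years: 45 − 1 = 44.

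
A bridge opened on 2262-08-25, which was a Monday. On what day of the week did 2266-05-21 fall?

Day-of-year of August 25, 2262: 237.
Day-of-year of May 21, 2266: 141.
2262 has 365 days, so 365 − 237 = 128 days remain in 2262.
Full years: 2263: 365; 2264: 366; 2265: 365. Sum = 1096.
Total: 128 + 1096 + 141 = 1365 days.
1365 is a multiple of 7, so 2266-05-21 falls on the same weekday: Monday.

Monday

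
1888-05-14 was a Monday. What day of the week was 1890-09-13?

Saturday

May 14, 1888 → May 14, 1889: 365 days.
May 14, 1889 → May 14, 1890: 365 days.
May 1890: 31 − 14 = 17 days remain.
Then June (30), July (31), August (31): 30 + 31 + 31 = 92 days.
September 1–13, 1890: 13 days.
Residual: 122 days.
Total: 852 days.
852 mod 7 = 5, so 5 days after Monday is Saturday.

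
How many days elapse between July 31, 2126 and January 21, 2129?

905

July 31, 2126 → July 31, 2127: 365 days.
July 31, 2127 → July 31, 2128: 366 days (2128 is a leap year).
July 2128: 31 − 31 = 0 days remain.
Then August (31), September (30), October (31), November (30), December (31): 31 + 30 + 31 + 30 + 31 = 153 days.
January 1–21, 2129: 21 days.
Residual: 174 days.
Total: 905 days.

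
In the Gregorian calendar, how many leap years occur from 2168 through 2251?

20

Years divisible by 4: 2168, 2172, …, 2248 — 21 in all.
Of these, 2200 is divisible by 100 but not 400, so not leap.
Leap years: 21 − 1 = 20.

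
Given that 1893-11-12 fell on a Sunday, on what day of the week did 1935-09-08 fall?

Day-of-year of November 12, 1893: 316.
Day-of-year of September 8, 1935: 251.
1893 has 365 days, so 365 − 316 = 49 days remain in 1893.
Full years 1894–1934: 32 common + 9 leap = 32×365 + 9×366 = 14974 days.
Total: 49 + 14974 + 251 = 15274 days.
15274 is a multiple of 7, so 1935-09-08 falls on the same weekday: Sunday.

Sunday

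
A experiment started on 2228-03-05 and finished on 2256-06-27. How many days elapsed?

Day-of-year of March 5, 2228: 65.
Day-of-year of June 27, 2256: 179.
2228 has 366 days, so 366 − 65 = 301 days remain in 2228.
Full years 2229–2255: 21 common + 6 leap = 21×365 + 6×366 = 9861 days.
Total: 301 + 9861 + 179 = 10341 days.

10341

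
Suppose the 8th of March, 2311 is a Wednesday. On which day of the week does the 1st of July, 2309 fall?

Thursday

Count forward from the earlier date (July 1, 2309) to the later (March 8, 2311):
Day-of-year of July 1, 2309: 182.
Day-of-year of March 8, 2311: 67.
2309 has 365 days, so 365 − 182 = 183 days remain in 2309.
Full years: 2310: 365. Sum = 365.
Total: 183 + 365 + 67 = 615 days.
615 mod 7 = 6, so 6 days before Wednesday is Thursday.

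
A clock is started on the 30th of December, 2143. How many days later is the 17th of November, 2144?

323

December 2143: 31 − 30 = 1 day remains.
Then 10 full months totalling 305 days.
November 1–17, 2144: 17 days.
Total: 1 + 305 + 17 = 323 days.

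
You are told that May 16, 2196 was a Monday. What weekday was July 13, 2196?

May 2196: 31 − 16 = 15 days remain.
Then June (30): 30 days.
July 1–13, 2196: 13 days.
Total: 15 + 30 + 13 = 58 days.
58 mod 7 = 2, so 2 days after Monday is Wednesday.

Wednesday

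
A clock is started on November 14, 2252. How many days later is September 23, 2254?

Day-of-year of November 14, 2252: 319.
Day-of-year of September 23, 2254: 266.
2252 has 366 days, so 366 − 319 = 47 days remain in 2252.
Full years: 2253: 365. Sum = 365.
Total: 47 + 365 + 266 = 678 days.

678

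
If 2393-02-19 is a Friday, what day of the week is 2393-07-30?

February 2393: 28 − 19 = 9 days remain (2393 is not a leap year, so February has 28 days).
Then March (31), April (30), May (31), June (30): 31 + 30 + 31 + 30 = 122 days.
July 1–30, 2393: 30 days.
Total: 9 + 122 + 30 = 161 days.
161 is a multiple of 7, so 2393-07-30 falls on the same weekday: Friday.

Friday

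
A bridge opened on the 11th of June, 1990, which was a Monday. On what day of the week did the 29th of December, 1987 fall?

Count forward from the earlier date (December 29, 1987) to the later (June 11, 1990):
December 29, 1987 → December 29, 1988: 366 days (1988 is a leap year).
December 29, 1988 → December 29, 1989: 365 days.
December 1989: 31 − 29 = 2 days remain.
Then January (31), February 1990 (28), March (31), April (30), May (31): 31 + 28 + 31 + 30 + 31 = 151 days.
June 1–11, 1990: 11 days.
Residual: 164 days.
Total: 895 days.
895 mod 7 = 6, so 6 days before Monday is Tuesday.

Tuesday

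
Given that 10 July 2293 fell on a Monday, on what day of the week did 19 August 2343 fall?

Thursday

Day-of-year of July 10, 2293: 191.
Day-of-year of August 19, 2343: 231.
2293 has 365 days, so 365 − 191 = 174 days remain in 2293.
Full years 2294–2342: 38 common + 11 leap = 38×365 + 11×366 = 17896 days.
Total: 174 + 17896 + 231 = 18301 days.
18301 mod 7 = 3, so 3 days after Monday is Thursday.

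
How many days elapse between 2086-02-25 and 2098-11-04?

Day-of-year of February 25, 2086: 56.
Day-of-year of November 4, 2098: 308.
2086 has 365 days, so 365 − 56 = 309 days remain in 2086.
Full years 2087–2097: 8 common + 3 leap = 8×365 + 3×366 = 4018 days.
Total: 309 + 4018 + 308 = 4635 days.

4635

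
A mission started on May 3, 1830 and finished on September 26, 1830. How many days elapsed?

146

May 1830: 31 − 3 = 28 days remain.
Then June (30), July (31), August (31): 30 + 31 + 31 = 92 days.
September 1–26, 1830: 26 days.
Total: 28 + 92 + 26 = 146 days.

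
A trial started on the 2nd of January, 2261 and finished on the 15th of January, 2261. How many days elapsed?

13

Within January 2261: 15 − 2 = 13 days.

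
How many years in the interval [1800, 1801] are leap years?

0

Years divisible by 4 in [1800, 1801]: 1800.
Of these, 1800 is divisible by 100 but not 400, so not leap.
Leap years: 1 − 1 = 0.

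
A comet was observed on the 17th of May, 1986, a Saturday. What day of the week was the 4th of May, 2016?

Wednesday

Day-of-year of May 17, 1986: 137.
Day-of-year of May 4, 2016: 125.
1986 has 365 days, so 365 − 137 = 228 days remain in 1986.
Full years 1987–2015: 22 common + 7 leap = 22×365 + 7×366 = 10592 days.
Total: 228 + 10592 + 125 = 10945 days.
10945 mod 7 = 4, so 4 days after Saturday is Wednesday.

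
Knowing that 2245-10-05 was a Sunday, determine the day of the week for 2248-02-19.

October 5, 2245 → October 5, 2246: 365 days.
October 5, 2246 → October 5, 2247: 365 days.
October 2247: 31 − 5 = 26 days remain.
Then November (30), December (31), January (31): 30 + 31 + 31 = 92 days.
February 1–19, 2248: 19 days (2248 is a leap year).
Residual: 137 days.
Total: 867 days.
867 mod 7 = 6, so 6 days after Sunday is Saturday.

Saturday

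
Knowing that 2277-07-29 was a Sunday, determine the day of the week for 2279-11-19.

Wednesday

July 2277: 31 − 29 = 2 days remain.
Then 27 full months totalling 822 days.
November 1–19, 2279: 19 days.
Total: 2 + 822 + 19 = 843 days.
843 mod 7 = 3, so 3 days after Sunday is Wednesday.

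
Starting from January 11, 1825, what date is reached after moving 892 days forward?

June 22, 1827

Count 892 days after January 11, 1825:
January 11, 1825 → January 11, 1826: 365 days.
January 11, 1826 → January 11, 1827: 365 days.
January 1827: 31 − 11 = 20 days remain.
Then February 1827 (28), March (31), April (30), May (31): 28 + 31 + 30 + 31 = 120 days.
June 1–22, 1827: 22 days.
Residual: 162 days.
Total: 892 days.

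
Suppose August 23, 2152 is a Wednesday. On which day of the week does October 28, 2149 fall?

Tuesday

Count forward from the earlier date (October 28, 2149) to the later (August 23, 2152):
October 28, 2149 → October 28, 2150: 365 days.
October 28, 2150 → October 28, 2151: 365 days.
October 2151: 31 − 28 = 3 days remain.
Then 9 full months totalling 274 days.
August 1–23, 2152: 23 days.
Residual: 300 days.
Total: 1030 days.
1030 mod 7 = 1, so 1 day before Wednesday is Tuesday.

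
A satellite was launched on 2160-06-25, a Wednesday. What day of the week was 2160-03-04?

Count forward from the earlier date (March 4, 2160) to the later (June 25, 2160):
March 2160: 31 − 4 = 27 days remain.
Then April (30), May (31): 30 + 31 = 61 days.
June 1–25, 2160: 25 days.
Total: 27 + 61 + 25 = 113 days.
113 mod 7 = 1, so 1 day before Wednesday is Tuesday.

Tuesday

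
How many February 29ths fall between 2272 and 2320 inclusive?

12

Years divisible by 4: 2272, 2276, …, 2320 — 13 in all.
Of these, 2300 is divisible by 100 but not 400, so not leap.
Leap years: 13 − 1 = 12.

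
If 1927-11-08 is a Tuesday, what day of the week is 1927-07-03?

Count forward from the earlier date (July 3, 1927) to the later (November 8, 1927):
July 1927: 31 − 3 = 28 days remain.
Then August (31), September (30), October (31): 31 + 30 + 31 = 92 days.
November 1–8, 1927: 8 days.
Total: 28 + 92 + 8 = 128 days.
128 mod 7 = 2, so 2 days before Tuesday is Sunday.

Sunday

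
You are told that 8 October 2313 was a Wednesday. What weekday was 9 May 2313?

Friday

Count forward from the earlier date (May 9, 2313) to the later (October 8, 2313):
May 2313: 31 − 9 = 22 days remain.
Then June (30), July (31), August (31), September (30): 30 + 31 + 31 + 30 = 122 days.
October 1–8, 2313: 8 days.
Total: 22 + 122 + 8 = 152 days.
152 mod 7 = 5, so 5 days before Wednesday is Friday.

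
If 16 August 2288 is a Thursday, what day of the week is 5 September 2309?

Day-of-year of August 16, 2288: 229.
Day-of-year of September 5, 2309: 248.
2288 has 366 days, so 366 − 229 = 137 days remain in 2288.
Full years 2289–2308: 16 common + 4 leap = 16×365 + 4×366 = 7304 days.
Total: 137 + 7304 + 248 = 7689 days.
7689 mod 7 = 3, so 3 days after Thursday is Sunday.

Sunday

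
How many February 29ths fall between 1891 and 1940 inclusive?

Years divisible by 4: 1892, 1896, …, 1940 — 13 in all.
Of these, 1900 is divisible by 100 but not 400, so not leap.
Leap years: 13 − 1 = 12.

12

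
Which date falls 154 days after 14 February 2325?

18 July 2325

Count 154 days after February 14, 2325:
February 2325: 28 − 14 = 14 days remain (2325 is not a leap year, so February has 28 days).
Then March (31), April (30), May (31), June (30): 31 + 30 + 31 + 30 = 122 days.
July 1–18, 2325: 18 days.
Total: 14 + 122 + 18 = 154 days.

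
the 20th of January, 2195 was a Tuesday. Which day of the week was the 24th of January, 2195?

Within January 2195: 24 − 20 = 4 days.
4 mod 7 = 4, so 4 days after Tuesday is Saturday.

Saturday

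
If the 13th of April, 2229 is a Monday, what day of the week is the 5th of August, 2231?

Day-of-year of April 13, 2229: 103.
Day-of-year of August 5, 2231: 217.
2229 has 365 days, so 365 − 103 = 262 days remain in 2229.
Full years: 2230: 365. Sum = 365.
Total: 262 + 365 + 217 = 844 days.
844 mod 7 = 4, so 4 days after Monday is Friday.

Friday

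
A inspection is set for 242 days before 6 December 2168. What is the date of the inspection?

8 April 2168

Count 242 days before December 6, 2168:
April 2168: 30 − 8 = 22 days remain.
Then May (31), June (30), July (31), August (31), September (30), October (31), November (30): 31 + 30 + 31 + 31 + 30 + 31 + 30 = 214 days.
December 1–6, 2168: 6 days.
Total: 22 + 214 + 6 = 242 days.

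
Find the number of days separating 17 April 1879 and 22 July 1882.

1192

April 17, 1879 → April 17, 1880: 366 days (1880 is a leap year).
April 17, 1880 → April 17, 1881: 365 days.
April 17, 1881 → April 17, 1882: 365 days.
April 1882: 30 − 17 = 13 days remain.
Then May (31), June (30): 31 + 30 = 61 days.
July 1–22, 1882: 22 days.
Residual: 96 days.
Total: 1192 days.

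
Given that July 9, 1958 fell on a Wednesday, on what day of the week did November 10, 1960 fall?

Thursday

Day-of-year of July 9, 1958: 190.
Day-of-year of November 10, 1960: 315.
1958 has 365 days, so 365 − 190 = 175 days remain in 1958.
Full years: 1959: 365. Sum = 365.
Total: 175 + 365 + 315 = 855 days.
855 mod 7 = 1, so 1 day after Wednesday is Thursday.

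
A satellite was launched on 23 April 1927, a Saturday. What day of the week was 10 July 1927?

Sunday

April 1927: 30 − 23 = 7 days remain.
Then May (31), June (30): 31 + 30 = 61 days.
July 1–10, 1927: 10 days.
Total: 7 + 61 + 10 = 78 days.
78 mod 7 = 1, so 1 day after Saturday is Sunday.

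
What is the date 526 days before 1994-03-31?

1992-10-21

Count 526 days before March 31, 1994:
Day-of-year of October 21, 1992: 295.
Day-of-year of March 31, 1994: 90.
1992 has 366 days, so 366 − 295 = 71 days remain in 1992.
Full years: 1993: 365. Sum = 365.
Total: 71 + 365 + 90 = 526 days.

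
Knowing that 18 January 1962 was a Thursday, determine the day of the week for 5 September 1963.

Thursday

January 18, 1962 → January 18, 1963: 365 days.
January 1963: 31 − 18 = 13 days remain.
Then February 1963 (28), March (31), April (30), May (31), June (30), July (31), August (31): 28 + 31 + 30 + 31 + 30 + 31 + 31 = 212 days.
September 1–5, 1963: 5 days.
Residual: 230 days.
Total: 595 days.
595 is a multiple of 7, so 5 September 1963 falls on the same weekday: Thursday.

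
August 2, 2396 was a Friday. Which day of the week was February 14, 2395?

Tuesday

Count forward from the earlier date (February 14, 2395) to the later (August 2, 2396):
Day-of-year of February 14, 2395: 45.
Day-of-year of August 2, 2396: 215.
2395 has 365 days, so 365 − 45 = 320 days remain in 2395.
Total: 320 + 215 = 535 days.
535 mod 7 = 3, so 3 days before Friday is Tuesday.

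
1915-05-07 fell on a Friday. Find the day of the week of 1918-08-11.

Sunday

Day-of-year of May 7, 1915: 127.
Day-of-year of August 11, 1918: 223.
1915 has 365 days, so 365 − 127 = 238 days remain in 1915.
Full years: 1916: 366; 1917: 365. Sum = 731.
Total: 238 + 731 + 223 = 1192 days.
1192 mod 7 = 2, so 2 days after Friday is Sunday.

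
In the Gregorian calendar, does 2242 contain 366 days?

2242 is not a leap year.

No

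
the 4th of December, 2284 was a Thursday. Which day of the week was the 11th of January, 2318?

From December 4, 2284 to December 4, 2317: 33 years, of which 7 contain a Feb 29 — 26×365 + 7×366 = 12052 days.
(2300 is not a leap year (divisible by 100 but not 400).)
December 2317: 31 − 4 = 27 days remain.
January 1–11, 2318: 11 days.
Residual: 38 days.
Total: 12090 days.
12090 mod 7 = 1, so 1 day after Thursday is Friday.

Friday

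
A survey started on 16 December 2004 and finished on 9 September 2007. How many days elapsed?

December 16, 2004 → December 16, 2005: 365 days.
December 16, 2005 → December 16, 2006: 365 days.
December 2006: 31 − 16 = 15 days remain.
Then January (31), February 2007 (28), March (31), April (30), May (31), June (30), July (31), August (31): 31 + 28 + 31 + 30 + 31 + 30 + 31 + 31 = 243 days.
September 1–9, 2007: 9 days.
Residual: 267 days.
Total: 997 days.

997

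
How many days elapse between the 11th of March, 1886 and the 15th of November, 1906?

Day-of-year of March 11, 1886: 70.
Day-of-year of November 15, 1906: 319.
1886 has 365 days, so 365 − 70 = 295 days remain in 1886.
Full years 1887–1905: 15 common + 4 leap = 15×365 + 4×366 = 6939 days.
Total: 295 + 6939 + 319 = 7553 days.

7553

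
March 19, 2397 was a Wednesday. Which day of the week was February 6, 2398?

March 2397: 31 − 19 = 12 days remain.
Then 10 full months totalling 306 days.
February 1–6, 2398: 6 days (2398 is not a leap year).
Residual: 324 days.
Total: 324 days.
324 mod 7 = 2, so 2 days after Wednesday is Friday.

Friday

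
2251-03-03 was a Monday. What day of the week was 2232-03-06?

Tuesday

Count forward from the earlier date (March 6, 2232) to the later (March 3, 2251):
From March 6, 2232 to March 6, 2250: 18 years, of which 4 contain a Feb 29 — 14×365 + 4×366 = 6574 days.
March 2250: 31 − 6 = 25 days remain.
Then 11 full months totalling 334 days.
March 1–3, 2251: 3 days.
Residual: 362 days.
Total: 6936 days.
6936 mod 7 = 6, so 6 days before Monday is Tuesday.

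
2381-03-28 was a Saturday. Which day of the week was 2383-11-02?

March 2381: 31 − 28 = 3 days remain.
Then 31 full months totalling 944 days.
November 1–2, 2383: 2 days.
Total: 3 + 944 + 2 = 949 days.
949 mod 7 = 4, so 4 days after Saturday is Wednesday.

Wednesday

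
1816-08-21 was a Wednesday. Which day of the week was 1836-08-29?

Monday

From August 21, 1816 to August 21, 1836: 20 years, of which 5 contain a Feb 29 — 15×365 + 5×366 = 7305 days.
Within August 1836: 29 − 21 = 8 days.
Total: 7313 days.
7313 mod 7 = 5, so 5 days after Wednesday is Monday.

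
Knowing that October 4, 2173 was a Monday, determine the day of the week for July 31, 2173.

Saturday

Count forward from the earlier date (July 31, 2173) to the later (October 4, 2173):
July 2173: 31 − 31 = 0 days remain.
Then August (31), September (30): 31 + 30 = 61 days.
October 1–4, 2173: 4 days.
Total: 0 + 61 + 4 = 65 days.
65 mod 7 = 2, so 2 days before Monday is Saturday.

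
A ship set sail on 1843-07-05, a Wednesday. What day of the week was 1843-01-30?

Monday

Count forward from the earlier date (January 30, 1843) to the later (July 5, 1843):
January 1843: 31 − 30 = 1 day remains.
Then February 1843 (28), March (31), April (30), May (31), June (30): 28 + 31 + 30 + 31 + 30 = 150 days.
July 1–5, 1843: 5 days.
Total: 1 + 150 + 5 = 156 days.
156 mod 7 = 2, so 2 days before Wednesday is Monday.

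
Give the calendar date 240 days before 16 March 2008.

20 July 2007

Count 240 days before March 16, 2008:
July 2007: 31 − 20 = 11 days remain.
Then August (31), September (30), October (31), November (30), December (31), January (31), February 2008 (29): 31 + 30 + 31 + 30 + 31 + 31 + 29 = 213 days.
March 1–16, 2008: 16 days.
Residual: 240 days.
Total: 240 days.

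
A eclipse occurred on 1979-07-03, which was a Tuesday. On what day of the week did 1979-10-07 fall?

Sunday

July 1979: 31 − 3 = 28 days remain.
Then August (31), September (30): 31 + 30 = 61 days.
October 1–7, 1979: 7 days.
Total: 28 + 61 + 7 = 96 days.
96 mod 7 = 5, so 5 days after Tuesday is Sunday.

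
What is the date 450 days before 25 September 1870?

2 July 1869

Count 450 days before September 25, 1870:
July 1869: 31 − 2 = 29 days remain.
Then 13 full months totalling 396 days.
September 1–25, 1870: 25 days.
Total: 29 + 396 + 25 = 450 days.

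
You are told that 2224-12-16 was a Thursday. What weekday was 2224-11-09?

Tuesday

Count forward from the earlier date (November 9, 2224) to the later (December 16, 2224):
November 2224: 30 − 9 = 21 days remain.
December 1–16, 2224: 16 days.
Total: 21 + 16 = 37 days.
37 mod 7 = 2, so 2 days before Thursday is Tuesday.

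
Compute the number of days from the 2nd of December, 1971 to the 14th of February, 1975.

1170

Day-of-year of December 2, 1971: 336.
Day-of-year of February 14, 1975: 45.
1971 has 365 days, so 365 − 336 = 29 days remain in 1971.
Full years: 1972: 366; 1973: 365; 1974: 365. Sum = 1096.
Total: 29 + 1096 + 45 = 1170 days.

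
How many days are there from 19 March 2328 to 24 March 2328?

Within March 2328: 24 − 19 = 5 days.

5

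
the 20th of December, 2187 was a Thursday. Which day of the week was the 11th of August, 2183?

Count forward from the earlier date (August 11, 2183) to the later (December 20, 2187):
Day-of-year of August 11, 2183: 223.
Day-of-year of December 20, 2187: 354.
2183 has 365 days, so 365 − 223 = 142 days remain in 2183.
Full years: 2184: 366; 2185: 365; 2186: 365. Sum = 1096.
Total: 142 + 1096 + 354 = 1592 days.
1592 mod 7 = 3, so 3 days before Thursday is Monday.

Monday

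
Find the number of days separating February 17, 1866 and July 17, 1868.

February 1866: 28 − 17 = 11 days remain (1866 is not a leap year, so February has 28 days).
Then 28 full months totalling 853 days.
July 1–17, 1868: 17 days.
Total: 11 + 853 + 17 = 881 days.

881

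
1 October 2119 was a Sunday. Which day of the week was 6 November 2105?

Count forward from the earlier date (November 6, 2105) to the later (October 1, 2119):
Day-of-year of November 6, 2105: 310.
Day-of-year of October 1, 2119: 274.
2105 has 365 days, so 365 − 310 = 55 days remain in 2105.
Full years 2106–2118: 10 common + 3 leap = 10×365 + 3×366 = 4748 days.
Total: 55 + 4748 + 274 = 5077 days.
5077 mod 7 = 2, so 2 days before Sunday is Friday.

Friday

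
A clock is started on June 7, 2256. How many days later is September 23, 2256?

June 2256: 30 − 7 = 23 days remain.
Then July (31), August (31): 31 + 31 = 62 days.
September 1–23, 2256: 23 days.
Total: 23 + 62 + 23 = 108 days.

108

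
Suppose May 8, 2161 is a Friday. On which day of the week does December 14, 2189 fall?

Monday

From May 8, 2161 to May 8, 2189: 28 years, of which 7 contain a Feb 29 — 21×365 + 7×366 = 10227 days.
May 2189: 31 − 8 = 23 days remain.
Then June (30), July (31), August (31), September (30), October (31), November (30): 30 + 31 + 31 + 30 + 31 + 30 = 183 days.
December 1–14, 2189: 14 days.
Residual: 220 days.
Total: 10447 days.
10447 mod 7 = 3, so 3 days after Friday is Monday.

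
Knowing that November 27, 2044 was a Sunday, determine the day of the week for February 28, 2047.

Thursday

November 27, 2044 → November 27, 2045: 365 days.
November 27, 2045 → November 27, 2046: 365 days.
November 2046: 30 − 27 = 3 days remain.
Then December (31), January (31): 31 + 31 = 62 days.
February 1–28, 2047: 28 days (2047 is not a leap year).
Residual: 93 days.
Total: 823 days.
823 mod 7 = 4, so 4 days after Sunday is Thursday.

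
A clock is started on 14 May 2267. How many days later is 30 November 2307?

From May 14, 2267 to May 14, 2307: 40 years, of which 9 contain a Feb 29 — 31×365 + 9×366 = 14609 days.
(2300 is not a leap year (divisible by 100 but not 400).)
May 2307: 31 − 14 = 17 days remain.
Then June (30), July (31), August (31), September (30), October (31): 30 + 31 + 31 + 30 + 31 = 153 days.
November 1–30, 2307: 30 days.
Residual: 200 days.
Total: 14809 days.

14809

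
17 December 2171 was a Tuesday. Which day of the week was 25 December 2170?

Tuesday

Count forward from the earlier date (December 25, 2170) to the later (December 17, 2171):
December 2170: 31 − 25 = 6 days remain.
Then 11 full months totalling 334 days.
December 1–17, 2171: 17 days.
Residual: 357 days.
Total: 357 days.
357 is a multiple of 7, so 25 December 2170 falls on the same weekday: Tuesday.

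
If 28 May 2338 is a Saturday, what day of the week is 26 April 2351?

Thursday

Day-of-year of May 28, 2338: 148.
Day-of-year of April 26, 2351: 116.
2338 has 365 days, so 365 − 148 = 217 days remain in 2338.
Full years 2339–2350: 9 common + 3 leap = 9×365 + 3×366 = 4383 days.
Total: 217 + 4383 + 116 = 4716 days.
4716 mod 7 = 5, so 5 days after Saturday is Thursday.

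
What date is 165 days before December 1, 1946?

June 19, 1946

Count 165 days before December 1, 1946:
June 1946: 30 − 19 = 11 days remain.
Then July (31), August (31), September (30), October (31), November (30): 31 + 31 + 30 + 31 + 30 = 153 days.
December 1, 1946: 1 day.
Total: 11 + 153 + 1 = 165 days.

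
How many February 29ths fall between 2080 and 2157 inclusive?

19

Years divisible by 4: 2080, 2084, …, 2156 — 20 in all.
Of these, 2100 is divisible by 100 but not 400, so not leap.
Leap years: 20 − 1 = 19.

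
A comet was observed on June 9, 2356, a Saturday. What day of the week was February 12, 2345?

Monday

Count forward from the earlier date (February 12, 2345) to the later (June 9, 2356):
Day-of-year of February 12, 2345: 43.
Day-of-year of June 9, 2356: 161.
2345 has 365 days, so 365 − 43 = 322 days remain in 2345.
Full years 2346–2355: 8 common + 2 leap = 8×365 + 2×366 = 3652 days.
Total: 322 + 3652 + 161 = 4135 days.
4135 mod 7 = 5, so 5 days before Saturday is Monday.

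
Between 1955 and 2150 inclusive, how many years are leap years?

Years divisible by 4: 1956, 1960, …, 2148 — 49 in all.
Of these, 2100 is divisible by 100 but not 400, so not leap.
2000 is divisible by 400, so still leap.
Leap years: 49 − 1 = 48.

48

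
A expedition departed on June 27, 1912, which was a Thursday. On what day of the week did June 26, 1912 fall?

Count forward from the earlier date (June 26, 1912) to the later (June 27, 1912):
Within June 1912: 27 − 26 = 1 day.
1 mod 7 = 1, so 1 day before Thursday is Wednesday.

Wednesday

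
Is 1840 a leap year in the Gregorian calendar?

1840 is a leap year.

Yes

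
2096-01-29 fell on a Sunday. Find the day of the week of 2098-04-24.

Thursday

January 2096: 31 − 29 = 2 days remain.
Then 26 full months totalling 790 days.
April 1–24, 2098: 24 days.
Total: 2 + 790 + 24 = 816 days.
816 mod 7 = 4, so 4 days after Sunday is Thursday.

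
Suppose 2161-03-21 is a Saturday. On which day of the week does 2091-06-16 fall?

Saturday

Count forward from the earlier date (June 16, 2091) to the later (March 21, 2161):
Day-of-year of June 16, 2091: 167.
Day-of-year of March 21, 2161: 80.
2091 has 365 days, so 365 − 167 = 198 days remain in 2091.
Full years 2092–2160: 52 common + 17 leap = 52×365 + 17×366 = 25202 days.
Total: 198 + 25202 + 80 = 25480 days.
25480 is a multiple of 7, so 2091-06-16 falls on the same weekday: Saturday.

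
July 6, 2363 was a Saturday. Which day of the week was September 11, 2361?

Monday

Count forward from the earlier date (September 11, 2361) to the later (July 6, 2363):
September 2361: 30 − 11 = 19 days remain.
Then 21 full months totalling 638 days.
July 1–6, 2363: 6 days.
Total: 19 + 638 + 6 = 663 days.
663 mod 7 = 5, so 5 days before Saturday is Monday.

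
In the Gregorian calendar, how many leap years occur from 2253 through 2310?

13

Years divisible by 4: 2256, 2260, …, 2308 — 14 in all.
Of these, 2300 is divisible by 100 but not 400, so not leap.
Leap years: 14 − 1 = 13.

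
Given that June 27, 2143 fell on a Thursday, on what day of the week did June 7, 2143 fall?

Count forward from the earlier date (June 7, 2143) to the later (June 27, 2143):
Within June 2143: 27 − 7 = 20 days.
20 mod 7 = 6, so 6 days before Thursday is Friday.

Friday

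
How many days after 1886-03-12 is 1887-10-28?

March 1886: 31 − 12 = 19 days remain.
Then 18 full months totalling 548 days.
October 1–28, 1887: 28 days.
Total: 19 + 548 + 28 = 595 days.

595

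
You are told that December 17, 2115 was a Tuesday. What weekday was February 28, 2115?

Thursday

Count forward from the earlier date (February 28, 2115) to the later (December 17, 2115):
February 2115: 28 − 28 = 0 days remain (2115 is not a leap year, so February has 28 days).
Then 9 full months totalling 275 days.
December 1–17, 2115: 17 days.
Total: 0 + 275 + 17 = 292 days.
292 mod 7 = 5, so 5 days before Tuesday is Thursday.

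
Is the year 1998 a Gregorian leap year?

No

1998 is not a leap year.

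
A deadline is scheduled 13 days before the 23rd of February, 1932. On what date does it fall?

the 10th of February, 1932

Count 13 days before February 23, 1932:
Within February 1932: 23 − 10 = 13 days.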